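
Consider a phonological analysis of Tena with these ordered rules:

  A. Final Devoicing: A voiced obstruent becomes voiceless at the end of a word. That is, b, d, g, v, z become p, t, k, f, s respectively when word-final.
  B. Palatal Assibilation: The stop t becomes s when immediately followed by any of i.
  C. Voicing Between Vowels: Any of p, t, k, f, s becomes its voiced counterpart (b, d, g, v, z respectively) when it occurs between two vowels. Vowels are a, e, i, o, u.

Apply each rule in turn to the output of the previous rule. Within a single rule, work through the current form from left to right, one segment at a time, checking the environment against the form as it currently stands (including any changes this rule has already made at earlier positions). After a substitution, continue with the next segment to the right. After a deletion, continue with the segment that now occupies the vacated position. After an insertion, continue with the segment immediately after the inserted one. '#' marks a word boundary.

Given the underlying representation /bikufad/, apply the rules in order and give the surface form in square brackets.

A Final Devoicing: [bikufad] → [bikufat]
B Palatal Assibilation: no change — [bikufat]
C Voicing Between Vowels: [bikufat] → [biguvat]

[biguvat]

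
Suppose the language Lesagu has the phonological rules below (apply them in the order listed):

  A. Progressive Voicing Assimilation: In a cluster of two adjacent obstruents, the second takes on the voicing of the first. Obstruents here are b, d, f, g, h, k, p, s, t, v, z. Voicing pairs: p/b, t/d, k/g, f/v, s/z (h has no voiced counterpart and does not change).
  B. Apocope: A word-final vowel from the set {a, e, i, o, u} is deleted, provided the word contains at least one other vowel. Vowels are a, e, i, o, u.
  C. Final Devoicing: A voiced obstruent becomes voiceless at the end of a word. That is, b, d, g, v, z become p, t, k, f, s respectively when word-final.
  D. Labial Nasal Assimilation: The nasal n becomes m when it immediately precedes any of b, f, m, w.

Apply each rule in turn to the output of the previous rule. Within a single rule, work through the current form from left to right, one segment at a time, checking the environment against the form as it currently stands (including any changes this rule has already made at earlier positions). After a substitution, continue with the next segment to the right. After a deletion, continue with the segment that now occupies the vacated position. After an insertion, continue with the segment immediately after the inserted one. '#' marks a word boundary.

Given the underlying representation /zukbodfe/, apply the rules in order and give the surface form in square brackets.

A Progressive Voicing Assimilation: [zukbodfe] → [zukpodve]
B Apocope: [zukpodve] → [zukpodv]
C Final Devoicing: [zukpodv] → [zukpodf]
D Labial Nasal Assimilation: no change — [zukpodf]

[zukpodf]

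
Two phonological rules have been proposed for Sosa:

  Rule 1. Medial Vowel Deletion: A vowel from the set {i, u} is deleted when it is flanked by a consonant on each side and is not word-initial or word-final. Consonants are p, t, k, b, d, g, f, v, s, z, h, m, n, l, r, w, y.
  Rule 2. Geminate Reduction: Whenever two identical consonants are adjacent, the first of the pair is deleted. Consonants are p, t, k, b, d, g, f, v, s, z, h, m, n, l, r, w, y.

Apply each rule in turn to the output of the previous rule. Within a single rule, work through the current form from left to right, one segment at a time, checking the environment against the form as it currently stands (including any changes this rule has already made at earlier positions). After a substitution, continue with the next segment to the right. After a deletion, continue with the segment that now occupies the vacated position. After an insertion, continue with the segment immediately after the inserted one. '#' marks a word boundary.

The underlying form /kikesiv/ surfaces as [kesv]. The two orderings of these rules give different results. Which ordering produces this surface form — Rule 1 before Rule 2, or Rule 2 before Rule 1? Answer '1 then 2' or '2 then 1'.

Order 1 then 2:
  1 Medial Vowel Deletion: [kikesiv] → [kkesv]
  2 Geminate Reduction: [kkesv] → [kesv]
  result: [kesv]
Order 2 then 1:
  2 Geminate Reduction: no change — [kikesiv]
  1 Medial Vowel Deletion: [kikesiv] → [kkesv]
  result: [kkesv]

1 then 2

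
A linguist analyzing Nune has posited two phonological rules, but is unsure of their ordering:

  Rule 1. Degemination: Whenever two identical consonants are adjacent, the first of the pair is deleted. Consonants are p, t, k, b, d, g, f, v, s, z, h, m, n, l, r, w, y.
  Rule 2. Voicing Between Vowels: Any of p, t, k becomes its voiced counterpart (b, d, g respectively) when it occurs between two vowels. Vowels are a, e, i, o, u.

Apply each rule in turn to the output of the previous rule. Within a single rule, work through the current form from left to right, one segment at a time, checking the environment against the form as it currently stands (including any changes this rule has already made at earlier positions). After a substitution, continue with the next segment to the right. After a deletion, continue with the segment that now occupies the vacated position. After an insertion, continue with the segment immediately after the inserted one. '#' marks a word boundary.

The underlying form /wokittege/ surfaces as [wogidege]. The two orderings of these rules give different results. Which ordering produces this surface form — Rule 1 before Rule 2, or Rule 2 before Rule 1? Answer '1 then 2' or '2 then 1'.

1 then 2

Order 1 then 2:
  1 Degemination: [wokittege] → [wokitege]
  2 Voicing Between Vowels: [wokitege] → [wogidege]
  result: [wogidege]
Order 2 then 1:
  2 Voicing Between Vowels: [wokittege] → [wogittege]
  1 Degemination: [wogittege] → [wogitege]
  result: [wogitege]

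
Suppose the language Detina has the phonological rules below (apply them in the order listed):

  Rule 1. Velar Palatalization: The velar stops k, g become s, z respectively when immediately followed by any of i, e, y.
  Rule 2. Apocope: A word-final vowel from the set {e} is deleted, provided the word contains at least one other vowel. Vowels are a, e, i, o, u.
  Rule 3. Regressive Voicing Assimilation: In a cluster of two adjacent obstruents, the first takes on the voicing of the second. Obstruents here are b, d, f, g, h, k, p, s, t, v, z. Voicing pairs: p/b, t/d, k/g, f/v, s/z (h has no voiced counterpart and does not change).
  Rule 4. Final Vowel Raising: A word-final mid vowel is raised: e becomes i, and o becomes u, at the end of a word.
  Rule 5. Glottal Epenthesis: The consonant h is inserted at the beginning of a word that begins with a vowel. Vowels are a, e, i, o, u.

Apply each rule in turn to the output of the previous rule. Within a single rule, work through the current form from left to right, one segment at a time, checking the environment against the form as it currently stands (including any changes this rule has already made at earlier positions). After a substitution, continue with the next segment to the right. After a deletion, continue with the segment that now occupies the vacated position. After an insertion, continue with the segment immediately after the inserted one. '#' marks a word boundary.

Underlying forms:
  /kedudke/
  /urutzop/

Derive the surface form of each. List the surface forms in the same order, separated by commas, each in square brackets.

/kedudke/:
  Rule 1 Velar Palatalization: [kedudke] → [sedudse]
  Rule 2 Apocope: [sedudse] → [seduds]
  Rule 3 Regressive Voicing Assimilation: [seduds] → [seduts]
  Rule 4 Final Vowel Raising: no change — [seduts]
  Rule 5 Glottal Epenthesis: no change — [seduts]
/urutzop/:
  Rule 1 Velar Palatalization: no change — [urutzop]
  Rule 2 Apocope: no change — [urutzop]
  Rule 3 Regressive Voicing Assimilation: [urutzop] → [urudzop]
  Rule 4 Final Vowel Raising: no change — [urudzop]
  Rule 5 Glottal Epenthesis: [urudzop] → [hurudzop]

[seduts], [hurudzop]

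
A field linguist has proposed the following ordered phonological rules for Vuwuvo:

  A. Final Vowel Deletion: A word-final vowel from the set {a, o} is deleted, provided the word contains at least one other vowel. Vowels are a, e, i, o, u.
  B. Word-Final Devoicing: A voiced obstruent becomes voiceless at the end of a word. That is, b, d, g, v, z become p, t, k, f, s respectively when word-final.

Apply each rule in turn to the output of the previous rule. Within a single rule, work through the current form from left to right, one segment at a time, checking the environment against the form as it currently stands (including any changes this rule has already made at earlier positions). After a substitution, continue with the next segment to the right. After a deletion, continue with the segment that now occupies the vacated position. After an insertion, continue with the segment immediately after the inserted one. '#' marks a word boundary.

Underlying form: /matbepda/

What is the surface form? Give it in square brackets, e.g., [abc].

[matbept]

A Final Vowel Deletion: [matbepda] → [matbepd]
B Word-Final Devoicing: [matbepd] → [matbept]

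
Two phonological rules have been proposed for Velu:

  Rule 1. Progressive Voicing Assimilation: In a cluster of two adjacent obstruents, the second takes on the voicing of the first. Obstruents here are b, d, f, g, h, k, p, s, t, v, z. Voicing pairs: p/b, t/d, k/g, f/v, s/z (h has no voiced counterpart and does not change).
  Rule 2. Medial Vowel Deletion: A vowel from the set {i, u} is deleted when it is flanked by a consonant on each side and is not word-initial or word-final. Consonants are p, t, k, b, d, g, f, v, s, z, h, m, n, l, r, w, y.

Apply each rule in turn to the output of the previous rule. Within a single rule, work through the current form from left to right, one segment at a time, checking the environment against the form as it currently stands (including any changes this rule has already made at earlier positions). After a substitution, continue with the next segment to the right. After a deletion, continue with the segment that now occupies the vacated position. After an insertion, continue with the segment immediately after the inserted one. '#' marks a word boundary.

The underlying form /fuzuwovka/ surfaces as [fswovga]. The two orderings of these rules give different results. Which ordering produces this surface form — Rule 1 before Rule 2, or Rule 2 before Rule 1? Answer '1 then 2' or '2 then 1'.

2 then 1

Order 1 then 2:
  1 Progressive Voicing Assimilation: [fuzuwovka] → [fuzuwovga]
  2 Medial Vowel Deletion: [fuzuwovga] → [fzwovga]
  result: [fzwovga]
Order 2 then 1:
  2 Medial Vowel Deletion: [fuzuwovka] → [fzwovka]
  1 Progressive Voicing Assimilation: [fzwovka] → [fswovga]
  result: [fswovga]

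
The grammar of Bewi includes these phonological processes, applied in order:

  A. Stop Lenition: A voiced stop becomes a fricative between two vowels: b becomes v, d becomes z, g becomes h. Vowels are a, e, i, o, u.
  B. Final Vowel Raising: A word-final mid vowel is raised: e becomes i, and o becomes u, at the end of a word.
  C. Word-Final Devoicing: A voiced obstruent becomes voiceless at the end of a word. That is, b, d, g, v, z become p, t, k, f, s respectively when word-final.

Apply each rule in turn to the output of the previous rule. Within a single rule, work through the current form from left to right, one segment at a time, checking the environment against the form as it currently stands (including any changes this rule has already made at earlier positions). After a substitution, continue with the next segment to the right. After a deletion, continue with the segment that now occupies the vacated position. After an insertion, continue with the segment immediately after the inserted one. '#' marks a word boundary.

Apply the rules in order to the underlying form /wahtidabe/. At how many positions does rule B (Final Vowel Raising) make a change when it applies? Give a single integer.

1

A Stop Lenition: [wahtidabe] → [wahtizave]
B Final Vowel Raising: [wahtizave] → [wahtizavi]
C Word-Final Devoicing: no change — [wahtizavi]
Rule B changed 1 position(s).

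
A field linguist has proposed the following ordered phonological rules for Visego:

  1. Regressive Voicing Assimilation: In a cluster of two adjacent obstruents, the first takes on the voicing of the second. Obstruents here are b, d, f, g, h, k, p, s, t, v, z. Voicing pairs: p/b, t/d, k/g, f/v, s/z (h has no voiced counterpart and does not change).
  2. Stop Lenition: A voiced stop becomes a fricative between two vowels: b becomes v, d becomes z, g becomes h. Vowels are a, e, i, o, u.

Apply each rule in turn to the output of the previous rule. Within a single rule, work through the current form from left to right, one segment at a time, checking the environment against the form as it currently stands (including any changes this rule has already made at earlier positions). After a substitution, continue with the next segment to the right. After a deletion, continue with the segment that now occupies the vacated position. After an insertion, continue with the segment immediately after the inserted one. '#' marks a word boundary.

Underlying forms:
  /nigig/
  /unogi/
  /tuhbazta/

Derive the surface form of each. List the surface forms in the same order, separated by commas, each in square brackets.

[nihig], [unohi], [tuhbasta]

/nigig/:
  1 Regressive Voicing Assimilation: no change — [nigig]
  2 Stop Lenition: [nigig] → [nihig]
/unogi/:
  1 Regressive Voicing Assimilation: no change — [unogi]
  2 Stop Lenition: [unogi] → [unohi]
/tuhbazta/:
  1 Regressive Voicing Assimilation: [tuhbazta] → [tuhbasta]
  2 Stop Lenition: no change — [tuhbasta]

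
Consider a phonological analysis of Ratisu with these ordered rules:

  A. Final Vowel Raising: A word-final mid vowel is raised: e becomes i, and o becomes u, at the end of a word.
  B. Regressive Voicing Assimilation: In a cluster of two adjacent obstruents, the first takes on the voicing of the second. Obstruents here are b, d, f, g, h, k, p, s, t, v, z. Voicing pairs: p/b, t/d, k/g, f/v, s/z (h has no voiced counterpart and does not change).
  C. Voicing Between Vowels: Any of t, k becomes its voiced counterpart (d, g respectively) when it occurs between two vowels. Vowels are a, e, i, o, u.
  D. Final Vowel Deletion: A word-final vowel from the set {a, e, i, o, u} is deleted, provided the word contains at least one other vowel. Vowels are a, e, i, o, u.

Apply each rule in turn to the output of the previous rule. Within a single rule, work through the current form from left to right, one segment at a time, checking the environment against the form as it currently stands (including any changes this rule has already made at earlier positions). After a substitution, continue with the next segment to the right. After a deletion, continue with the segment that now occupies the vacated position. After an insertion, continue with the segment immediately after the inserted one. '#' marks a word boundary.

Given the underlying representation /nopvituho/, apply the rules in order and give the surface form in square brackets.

[nobviduh]

A Final Vowel Raising: [nopvituho] → [nopvituhu]
B Regressive Voicing Assimilation: [nopvituhu] → [nobvituhu]
C Voicing Between Vowels: [nobvituhu] → [nobviduhu]
D Final Vowel Deletion: [nobviduhu] → [nobviduh]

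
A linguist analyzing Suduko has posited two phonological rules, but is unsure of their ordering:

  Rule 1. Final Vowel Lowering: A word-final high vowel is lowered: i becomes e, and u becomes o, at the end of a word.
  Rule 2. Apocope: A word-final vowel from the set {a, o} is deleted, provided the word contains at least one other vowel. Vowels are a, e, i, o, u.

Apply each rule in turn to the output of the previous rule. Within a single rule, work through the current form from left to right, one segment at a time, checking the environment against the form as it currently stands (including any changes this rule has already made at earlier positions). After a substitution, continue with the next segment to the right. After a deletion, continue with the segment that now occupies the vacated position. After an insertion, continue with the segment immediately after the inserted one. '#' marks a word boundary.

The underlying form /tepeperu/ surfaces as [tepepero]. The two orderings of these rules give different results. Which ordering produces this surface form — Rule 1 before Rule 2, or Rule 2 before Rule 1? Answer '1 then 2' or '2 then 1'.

2 then 1

Order 1 then 2:
  1 Final Vowel Lowering: [tepeperu] → [tepepero]
  2 Apocope: [tepepero] → [tepeper]
  result: [tepeper]
Order 2 then 1:
  2 Apocope: no change — [tepeperu]
  1 Final Vowel Lowering: [tepeperu] → [tepepero]
  result: [tepepero]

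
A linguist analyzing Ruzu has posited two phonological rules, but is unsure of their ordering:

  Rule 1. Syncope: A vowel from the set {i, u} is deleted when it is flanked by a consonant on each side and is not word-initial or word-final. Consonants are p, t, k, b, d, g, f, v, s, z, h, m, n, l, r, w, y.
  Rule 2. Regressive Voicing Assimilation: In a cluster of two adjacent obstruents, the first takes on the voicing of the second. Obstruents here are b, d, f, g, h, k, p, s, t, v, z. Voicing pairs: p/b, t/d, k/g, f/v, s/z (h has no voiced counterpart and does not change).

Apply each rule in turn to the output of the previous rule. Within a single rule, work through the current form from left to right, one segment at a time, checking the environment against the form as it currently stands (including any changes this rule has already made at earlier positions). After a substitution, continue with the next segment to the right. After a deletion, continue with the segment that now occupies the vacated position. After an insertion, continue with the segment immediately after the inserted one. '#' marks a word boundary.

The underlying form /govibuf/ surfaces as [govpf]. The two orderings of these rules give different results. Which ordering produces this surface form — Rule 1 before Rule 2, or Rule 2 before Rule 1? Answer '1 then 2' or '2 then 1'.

1 then 2

Order 1 then 2:
  1 Syncope: [govibuf] → [govbf]
  2 Regressive Voicing Assimilation: [govbf] → [govpf]
  result: [govpf]
Order 2 then 1:
  2 Regressive Voicing Assimilation: no change — [govibuf]
  1 Syncope: [govibuf] → [govbf]
  result: [govbf]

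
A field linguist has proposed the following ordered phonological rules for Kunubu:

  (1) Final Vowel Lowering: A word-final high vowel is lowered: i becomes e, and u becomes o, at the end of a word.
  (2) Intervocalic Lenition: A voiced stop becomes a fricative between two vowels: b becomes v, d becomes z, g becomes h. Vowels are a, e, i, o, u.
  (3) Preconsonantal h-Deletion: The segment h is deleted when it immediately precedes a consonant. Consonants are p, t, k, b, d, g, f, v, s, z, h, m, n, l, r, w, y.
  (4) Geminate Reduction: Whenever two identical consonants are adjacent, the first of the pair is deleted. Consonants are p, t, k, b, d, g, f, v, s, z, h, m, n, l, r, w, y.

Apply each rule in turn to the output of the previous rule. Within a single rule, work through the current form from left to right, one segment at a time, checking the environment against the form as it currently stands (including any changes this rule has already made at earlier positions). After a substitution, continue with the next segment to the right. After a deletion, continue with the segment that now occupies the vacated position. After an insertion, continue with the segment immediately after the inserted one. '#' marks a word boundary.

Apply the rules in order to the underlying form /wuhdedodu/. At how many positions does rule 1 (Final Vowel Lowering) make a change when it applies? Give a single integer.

1

(1) Final Vowel Lowering: [wuhdedodu] → [wuhdedodo]
(2) Intervocalic Lenition: [wuhdedodo] → [wuhdezozo]
(3) Preconsonantal h-Deletion: [wuhdezozo] → [wudezozo]
(4) Geminate Reduction: no change — [wudezozo]
Rule 1 changed 1 position(s).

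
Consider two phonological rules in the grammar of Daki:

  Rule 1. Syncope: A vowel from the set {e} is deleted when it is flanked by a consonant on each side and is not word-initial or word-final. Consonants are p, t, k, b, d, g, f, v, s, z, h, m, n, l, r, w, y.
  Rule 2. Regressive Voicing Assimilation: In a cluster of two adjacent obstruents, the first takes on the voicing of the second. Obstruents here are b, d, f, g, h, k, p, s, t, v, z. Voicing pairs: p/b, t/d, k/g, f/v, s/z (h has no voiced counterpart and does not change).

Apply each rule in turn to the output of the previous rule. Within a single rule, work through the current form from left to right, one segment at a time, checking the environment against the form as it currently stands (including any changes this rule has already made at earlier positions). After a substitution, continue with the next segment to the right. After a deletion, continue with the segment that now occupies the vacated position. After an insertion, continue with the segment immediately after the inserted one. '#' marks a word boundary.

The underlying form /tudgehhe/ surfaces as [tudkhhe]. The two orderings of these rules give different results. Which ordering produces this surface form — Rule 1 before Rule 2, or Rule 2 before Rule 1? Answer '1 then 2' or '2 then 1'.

Order 1 then 2:
  1 Syncope: [tudgehhe] → [tudghhe]
  2 Regressive Voicing Assimilation: [tudghhe] → [tudkhhe]
  result: [tudkhhe]
Order 2 then 1:
  2 Regressive Voicing Assimilation: no change — [tudgehhe]
  1 Syncope: [tudgehhe] → [tudghhe]
  result: [tudghhe]

1 then 2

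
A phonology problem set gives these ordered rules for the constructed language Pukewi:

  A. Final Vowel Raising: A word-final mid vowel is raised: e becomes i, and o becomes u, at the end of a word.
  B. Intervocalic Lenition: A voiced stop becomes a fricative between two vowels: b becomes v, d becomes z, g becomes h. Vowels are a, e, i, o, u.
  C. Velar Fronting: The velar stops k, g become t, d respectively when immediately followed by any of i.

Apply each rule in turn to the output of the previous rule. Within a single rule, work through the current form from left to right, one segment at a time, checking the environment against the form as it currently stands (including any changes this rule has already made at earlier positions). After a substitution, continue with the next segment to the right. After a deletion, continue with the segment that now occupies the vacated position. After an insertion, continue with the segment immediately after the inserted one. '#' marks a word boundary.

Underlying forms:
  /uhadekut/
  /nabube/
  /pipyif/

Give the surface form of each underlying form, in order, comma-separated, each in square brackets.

/uhadekut/:
  A Final Vowel Raising: no change — [uhadekut]
  B Intervocalic Lenition: [uhadekut] → [uhazekut]
  C Velar Fronting: no change — [uhazekut]
/nabube/:
  A Final Vowel Raising: [nabube] → [nabubi]
  B Intervocalic Lenition: [nabubi] → [navuvi]
  C Velar Fronting: no change — [navuvi]
/pipyif/:
  A Final Vowel Raising: no change — [pipyif]
  B Intervocalic Lenition: no change — [pipyif]
  C Velar Fronting: no change — [pipyif]

[uhazekut], [navuvi], [pipyif]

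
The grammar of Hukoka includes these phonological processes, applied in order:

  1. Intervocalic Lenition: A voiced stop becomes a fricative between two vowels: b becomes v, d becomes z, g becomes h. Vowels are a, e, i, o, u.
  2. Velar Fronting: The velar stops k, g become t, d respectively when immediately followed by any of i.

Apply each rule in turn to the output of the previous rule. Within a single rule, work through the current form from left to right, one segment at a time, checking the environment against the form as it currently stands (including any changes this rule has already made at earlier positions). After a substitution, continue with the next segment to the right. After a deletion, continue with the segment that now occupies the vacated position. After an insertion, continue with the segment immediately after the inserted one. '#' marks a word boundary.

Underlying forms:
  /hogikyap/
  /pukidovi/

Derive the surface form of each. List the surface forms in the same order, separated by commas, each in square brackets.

[hohikyap], [putizovi]

/hogikyap/:
  1 Intervocalic Lenition: [hogikyap] → [hohikyap]
  2 Velar Fronting: no change — [hohikyap]
/pukidovi/:
  1 Intervocalic Lenition: [pukidovi] → [pukizovi]
  2 Velar Fronting: [pukizovi] → [putizovi]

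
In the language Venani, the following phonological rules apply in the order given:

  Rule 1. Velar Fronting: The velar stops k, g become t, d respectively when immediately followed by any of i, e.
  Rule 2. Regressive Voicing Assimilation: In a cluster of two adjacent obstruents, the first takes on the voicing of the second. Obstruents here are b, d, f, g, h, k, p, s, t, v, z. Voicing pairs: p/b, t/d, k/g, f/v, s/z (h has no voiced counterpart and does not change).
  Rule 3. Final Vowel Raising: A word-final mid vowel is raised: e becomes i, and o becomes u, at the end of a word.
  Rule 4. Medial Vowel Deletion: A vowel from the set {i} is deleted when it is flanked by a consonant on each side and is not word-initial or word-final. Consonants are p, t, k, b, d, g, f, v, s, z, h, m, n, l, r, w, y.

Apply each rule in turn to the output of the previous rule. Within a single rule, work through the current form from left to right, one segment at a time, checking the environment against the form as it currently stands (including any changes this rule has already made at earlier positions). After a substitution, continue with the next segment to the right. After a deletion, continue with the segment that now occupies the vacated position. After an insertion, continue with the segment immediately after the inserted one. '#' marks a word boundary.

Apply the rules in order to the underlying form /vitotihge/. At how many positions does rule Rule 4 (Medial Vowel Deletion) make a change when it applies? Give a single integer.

Rule 1 Velar Fronting: [vitotihge] → [vitotihde]
Rule 2 Regressive Voicing Assimilation: no change — [vitotihde]
Rule 3 Final Vowel Raising: [vitotihde] → [vitotihdi]
Rule 4 Medial Vowel Deletion: [vitotihdi] → [vtothdi]
Rule Rule 4 changed 2 position(s).

2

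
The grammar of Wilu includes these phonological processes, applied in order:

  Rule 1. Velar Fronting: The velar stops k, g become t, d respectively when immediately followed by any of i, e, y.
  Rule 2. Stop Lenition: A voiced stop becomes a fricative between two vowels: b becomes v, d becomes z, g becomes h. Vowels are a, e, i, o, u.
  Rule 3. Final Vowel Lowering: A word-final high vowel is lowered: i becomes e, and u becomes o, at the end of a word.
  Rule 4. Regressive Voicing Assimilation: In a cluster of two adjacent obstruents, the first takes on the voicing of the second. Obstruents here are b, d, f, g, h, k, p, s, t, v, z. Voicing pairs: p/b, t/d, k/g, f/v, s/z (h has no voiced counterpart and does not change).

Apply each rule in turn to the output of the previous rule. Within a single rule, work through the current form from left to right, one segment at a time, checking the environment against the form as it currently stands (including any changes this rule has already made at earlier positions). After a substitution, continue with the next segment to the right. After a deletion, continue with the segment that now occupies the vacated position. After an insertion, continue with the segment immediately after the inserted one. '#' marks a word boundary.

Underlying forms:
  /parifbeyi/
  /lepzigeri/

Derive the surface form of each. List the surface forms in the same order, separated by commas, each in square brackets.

/parifbeyi/:
  Rule 1 Velar Fronting: no change — [parifbeyi]
  Rule 2 Stop Lenition: no change — [parifbeyi]
  Rule 3 Final Vowel Lowering: [parifbeyi] → [parifbeye]
  Rule 4 Regressive Voicing Assimilation: [parifbeye] → [parivbeye]
/lepzigeri/:
  Rule 1 Velar Fronting: [lepzigeri] → [lepzideri]
  Rule 2 Stop Lenition: [lepzideri] → [lepzizeri]
  Rule 3 Final Vowel Lowering: [lepzizeri] → [lepzizere]
  Rule 4 Regressive Voicing Assimilation: [lepzizere] → [lebzizere]

[parivbeye], [lebzizere]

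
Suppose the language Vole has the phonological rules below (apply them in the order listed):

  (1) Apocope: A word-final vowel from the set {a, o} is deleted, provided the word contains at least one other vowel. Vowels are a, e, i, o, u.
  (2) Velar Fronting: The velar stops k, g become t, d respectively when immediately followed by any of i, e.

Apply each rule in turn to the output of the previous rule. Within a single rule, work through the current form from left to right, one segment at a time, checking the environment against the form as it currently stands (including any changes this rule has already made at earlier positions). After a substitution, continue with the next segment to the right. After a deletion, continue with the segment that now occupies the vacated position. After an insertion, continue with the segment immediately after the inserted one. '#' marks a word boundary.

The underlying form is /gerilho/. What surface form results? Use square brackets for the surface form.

[derilh]

(1) Apocope: [gerilho] → [gerilh]
(2) Velar Fronting: [gerilh] → [derilh]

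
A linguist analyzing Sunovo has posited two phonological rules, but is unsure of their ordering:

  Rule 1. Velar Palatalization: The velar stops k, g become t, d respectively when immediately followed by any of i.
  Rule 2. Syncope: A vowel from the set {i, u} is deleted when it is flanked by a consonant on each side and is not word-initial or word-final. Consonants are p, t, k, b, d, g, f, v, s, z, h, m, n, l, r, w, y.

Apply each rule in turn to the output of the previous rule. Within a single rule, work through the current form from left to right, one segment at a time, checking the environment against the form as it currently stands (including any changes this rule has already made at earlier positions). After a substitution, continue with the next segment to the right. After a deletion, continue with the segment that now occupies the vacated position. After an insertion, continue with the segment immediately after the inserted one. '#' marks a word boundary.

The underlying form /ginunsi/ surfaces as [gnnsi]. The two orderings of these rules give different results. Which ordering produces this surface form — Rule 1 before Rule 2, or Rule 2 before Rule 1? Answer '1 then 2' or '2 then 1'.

Order 1 then 2:
  1 Velar Palatalization: [ginunsi] → [dinunsi]
  2 Syncope: [dinunsi] → [dnnsi]
  result: [dnnsi]
Order 2 then 1:
  2 Syncope: [ginunsi] → [gnnsi]
  1 Velar Palatalization: no change — [gnnsi]
  result: [gnnsi]

2 then 1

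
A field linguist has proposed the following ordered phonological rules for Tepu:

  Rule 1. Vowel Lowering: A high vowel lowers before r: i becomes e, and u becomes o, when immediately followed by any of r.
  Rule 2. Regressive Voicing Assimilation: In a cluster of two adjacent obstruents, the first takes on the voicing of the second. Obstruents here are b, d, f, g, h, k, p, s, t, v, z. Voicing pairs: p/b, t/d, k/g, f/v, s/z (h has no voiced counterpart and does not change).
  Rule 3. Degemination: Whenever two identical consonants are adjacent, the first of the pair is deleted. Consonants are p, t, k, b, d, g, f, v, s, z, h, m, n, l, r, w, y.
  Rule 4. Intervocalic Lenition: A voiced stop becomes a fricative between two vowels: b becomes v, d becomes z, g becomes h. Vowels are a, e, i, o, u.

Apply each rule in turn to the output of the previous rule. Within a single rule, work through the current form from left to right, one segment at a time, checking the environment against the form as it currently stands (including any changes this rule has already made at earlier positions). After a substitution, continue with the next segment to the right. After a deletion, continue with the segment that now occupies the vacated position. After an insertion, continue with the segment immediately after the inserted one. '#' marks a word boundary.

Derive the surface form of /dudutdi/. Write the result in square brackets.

[duzuzi]

Rule 1 Vowel Lowering: no change — [dudutdi]
Rule 2 Regressive Voicing Assimilation: [dudutdi] → [dududdi]
Rule 3 Degemination: [dududdi] → [dududi]
Rule 4 Intervocalic Lenition: [dududi] → [duzuzi]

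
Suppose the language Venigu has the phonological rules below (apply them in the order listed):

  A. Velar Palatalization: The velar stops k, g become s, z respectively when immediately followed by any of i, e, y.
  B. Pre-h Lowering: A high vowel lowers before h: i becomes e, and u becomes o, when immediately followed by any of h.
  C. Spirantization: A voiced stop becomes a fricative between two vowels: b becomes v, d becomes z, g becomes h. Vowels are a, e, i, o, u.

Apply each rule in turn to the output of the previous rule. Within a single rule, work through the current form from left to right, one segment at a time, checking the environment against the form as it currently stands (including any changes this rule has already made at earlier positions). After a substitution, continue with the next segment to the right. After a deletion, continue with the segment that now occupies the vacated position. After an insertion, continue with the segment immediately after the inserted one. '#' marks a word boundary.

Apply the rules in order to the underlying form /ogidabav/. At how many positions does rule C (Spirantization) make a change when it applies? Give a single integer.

2

A Velar Palatalization: [ogidabav] → [ozidabav]
B Pre-h Lowering: no change — [ozidabav]
C Spirantization: [ozidabav] → [ozizavav]
Rule C changed 2 position(s).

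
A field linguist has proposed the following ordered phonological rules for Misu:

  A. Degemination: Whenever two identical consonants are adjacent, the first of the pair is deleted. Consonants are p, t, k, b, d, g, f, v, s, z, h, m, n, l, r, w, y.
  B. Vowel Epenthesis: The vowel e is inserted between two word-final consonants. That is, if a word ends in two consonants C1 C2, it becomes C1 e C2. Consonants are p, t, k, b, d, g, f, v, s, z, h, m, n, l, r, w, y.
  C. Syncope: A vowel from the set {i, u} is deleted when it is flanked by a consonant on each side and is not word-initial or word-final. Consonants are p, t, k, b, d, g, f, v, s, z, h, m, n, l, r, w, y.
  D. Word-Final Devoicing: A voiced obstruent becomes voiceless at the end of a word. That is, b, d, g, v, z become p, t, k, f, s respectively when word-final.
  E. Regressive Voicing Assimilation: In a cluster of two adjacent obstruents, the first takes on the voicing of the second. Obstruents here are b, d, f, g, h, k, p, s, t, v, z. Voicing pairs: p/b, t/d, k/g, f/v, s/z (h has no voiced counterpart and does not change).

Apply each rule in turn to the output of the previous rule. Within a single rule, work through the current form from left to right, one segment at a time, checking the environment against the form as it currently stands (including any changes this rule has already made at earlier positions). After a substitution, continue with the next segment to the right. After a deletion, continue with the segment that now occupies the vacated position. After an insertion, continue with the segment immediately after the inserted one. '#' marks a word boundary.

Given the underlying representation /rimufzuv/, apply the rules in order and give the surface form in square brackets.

[rmvsf]

A Degemination: no change — [rimufzuv]
B Vowel Epenthesis: no change — [rimufzuv]
C Syncope: [rimufzuv] → [rmfzv]
D Word-Final Devoicing: [rmfzv] → [rmfzf]
E Regressive Voicing Assimilation: [rmfzf] → [rmvsf]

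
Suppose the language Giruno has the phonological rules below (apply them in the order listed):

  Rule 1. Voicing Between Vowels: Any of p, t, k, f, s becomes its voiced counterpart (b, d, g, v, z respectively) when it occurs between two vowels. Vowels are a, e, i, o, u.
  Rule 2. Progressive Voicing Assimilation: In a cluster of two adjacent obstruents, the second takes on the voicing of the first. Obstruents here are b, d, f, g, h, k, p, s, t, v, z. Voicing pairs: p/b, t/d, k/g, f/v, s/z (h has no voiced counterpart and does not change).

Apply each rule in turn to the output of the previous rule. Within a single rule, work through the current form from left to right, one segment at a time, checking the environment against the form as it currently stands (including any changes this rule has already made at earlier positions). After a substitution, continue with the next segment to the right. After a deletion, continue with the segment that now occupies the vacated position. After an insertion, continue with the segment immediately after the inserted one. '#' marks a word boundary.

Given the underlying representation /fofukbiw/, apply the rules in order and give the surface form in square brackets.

Rule 1 Voicing Between Vowels: [fofukbiw] → [fovukbiw]
Rule 2 Progressive Voicing Assimilation: [fovukbiw] → [fovukpiw]

[fovukpiw]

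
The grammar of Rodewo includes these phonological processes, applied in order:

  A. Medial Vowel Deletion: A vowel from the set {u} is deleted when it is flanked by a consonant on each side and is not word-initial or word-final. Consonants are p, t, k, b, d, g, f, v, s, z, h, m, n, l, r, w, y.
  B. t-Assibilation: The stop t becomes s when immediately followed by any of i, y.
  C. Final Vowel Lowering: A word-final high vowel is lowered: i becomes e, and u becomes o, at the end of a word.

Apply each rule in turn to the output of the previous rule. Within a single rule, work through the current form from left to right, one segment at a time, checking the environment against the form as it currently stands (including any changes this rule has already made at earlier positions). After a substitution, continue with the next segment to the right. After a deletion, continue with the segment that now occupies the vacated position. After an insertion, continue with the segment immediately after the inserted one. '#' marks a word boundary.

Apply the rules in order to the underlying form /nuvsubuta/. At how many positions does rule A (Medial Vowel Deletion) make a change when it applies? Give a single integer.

A Medial Vowel Deletion: [nuvsubuta] → [nvsbta]
B t-Assibilation: no change — [nvsbta]
C Final Vowel Lowering: no change — [nvsbta]
Rule A changed 3 position(s).

3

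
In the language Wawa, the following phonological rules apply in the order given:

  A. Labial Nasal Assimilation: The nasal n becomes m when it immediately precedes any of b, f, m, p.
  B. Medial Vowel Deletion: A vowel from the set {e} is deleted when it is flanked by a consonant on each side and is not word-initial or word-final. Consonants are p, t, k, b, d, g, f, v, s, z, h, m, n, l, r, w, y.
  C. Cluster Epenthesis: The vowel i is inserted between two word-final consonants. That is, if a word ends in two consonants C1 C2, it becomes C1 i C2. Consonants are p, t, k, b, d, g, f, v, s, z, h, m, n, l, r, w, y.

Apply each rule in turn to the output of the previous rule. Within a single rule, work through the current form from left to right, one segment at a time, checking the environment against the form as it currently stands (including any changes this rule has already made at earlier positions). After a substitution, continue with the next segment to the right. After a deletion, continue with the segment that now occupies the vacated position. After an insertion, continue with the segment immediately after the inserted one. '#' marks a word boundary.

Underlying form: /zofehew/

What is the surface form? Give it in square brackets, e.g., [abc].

A Labial Nasal Assimilation: no change — [zofehew]
B Medial Vowel Deletion: [zofehew] → [zofhw]
C Cluster Epenthesis: [zofhw] → [zofhiw]

[zofhiw]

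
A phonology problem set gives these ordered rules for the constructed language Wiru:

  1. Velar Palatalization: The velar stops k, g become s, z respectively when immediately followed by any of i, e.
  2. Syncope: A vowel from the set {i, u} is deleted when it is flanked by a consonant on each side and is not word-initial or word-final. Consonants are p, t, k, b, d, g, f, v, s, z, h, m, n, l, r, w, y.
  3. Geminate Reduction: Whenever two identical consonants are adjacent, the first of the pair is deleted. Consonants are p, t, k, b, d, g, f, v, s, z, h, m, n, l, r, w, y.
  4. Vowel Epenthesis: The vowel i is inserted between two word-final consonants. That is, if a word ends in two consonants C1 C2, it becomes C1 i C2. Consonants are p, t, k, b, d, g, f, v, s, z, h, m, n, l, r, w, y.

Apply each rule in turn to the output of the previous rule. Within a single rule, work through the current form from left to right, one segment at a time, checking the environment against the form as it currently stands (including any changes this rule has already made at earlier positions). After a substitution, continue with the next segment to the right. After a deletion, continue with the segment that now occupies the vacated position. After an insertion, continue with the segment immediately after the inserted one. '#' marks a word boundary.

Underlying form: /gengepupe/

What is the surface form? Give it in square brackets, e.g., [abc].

1 Velar Palatalization: [gengepupe] → [zenzepupe]
2 Syncope: [zenzepupe] → [zenzeppe]
3 Geminate Reduction: [zenzeppe] → [zenzepe]
4 Vowel Epenthesis: no change — [zenzepe]

[zenzepe]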